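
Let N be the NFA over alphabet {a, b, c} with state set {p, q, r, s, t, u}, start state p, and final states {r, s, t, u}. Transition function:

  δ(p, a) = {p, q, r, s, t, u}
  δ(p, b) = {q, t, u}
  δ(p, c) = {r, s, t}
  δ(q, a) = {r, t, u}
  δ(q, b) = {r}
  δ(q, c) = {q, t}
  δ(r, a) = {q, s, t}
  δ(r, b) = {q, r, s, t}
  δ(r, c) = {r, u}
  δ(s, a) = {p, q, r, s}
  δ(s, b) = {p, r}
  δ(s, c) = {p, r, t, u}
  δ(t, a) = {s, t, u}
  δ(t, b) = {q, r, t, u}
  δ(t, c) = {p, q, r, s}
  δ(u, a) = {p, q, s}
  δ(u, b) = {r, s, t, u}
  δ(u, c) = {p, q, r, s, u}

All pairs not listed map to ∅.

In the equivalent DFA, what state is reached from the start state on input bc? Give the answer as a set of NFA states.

{p, q, r, s, t, u}

Start: {p}.
δ(p,b) = {q, t, u}.
Union: {q, t, u}.
After b: {q, t, u}.
δ(q,c) = {q, t}; δ(t,c) = {p, q, r, s}; δ(u,c) = {p, q, r, s, u}.
Union: {p, q, r, s, t, u}.
After c: {p, q, r, s, t, u}.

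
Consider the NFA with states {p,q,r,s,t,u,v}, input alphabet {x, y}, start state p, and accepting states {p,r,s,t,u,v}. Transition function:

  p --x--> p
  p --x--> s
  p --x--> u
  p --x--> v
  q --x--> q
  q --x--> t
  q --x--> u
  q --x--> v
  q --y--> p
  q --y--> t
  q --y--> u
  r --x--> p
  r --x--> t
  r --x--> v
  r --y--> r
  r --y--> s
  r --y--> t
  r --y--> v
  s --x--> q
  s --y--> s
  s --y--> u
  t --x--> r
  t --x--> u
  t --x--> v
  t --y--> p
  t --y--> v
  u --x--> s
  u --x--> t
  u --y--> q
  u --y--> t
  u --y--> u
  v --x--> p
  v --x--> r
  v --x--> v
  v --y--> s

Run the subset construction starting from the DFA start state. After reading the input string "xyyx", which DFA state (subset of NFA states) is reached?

Start: {p}.
δ(p,x) = {p,s,u,v}.
Union: {p,s,u,v}.
After x: {p,s,u,v}.
δ(p,y) = ∅; δ(s,y) = {s,u}; δ(u,y) = {q,t,u}; δ(v,y) = {s}.
Union: {q,s,t,u}.
After y: {q,s,t,u}.
δ(q,y) = {p,t,u}; δ(s,y) = {s,u}; δ(t,y) = {p,v}; δ(u,y) = {q,t,u}.
Union: {p,q,s,t,u,v}.
After y: {p,q,s,t,u,v}.
δ(p,x) = {p,s,u,v}; δ(q,x) = {q,t,u,v}; δ(s,x) = {q}; δ(t,x) = {r,u,v}; δ(u,x) = {s,t}; δ(v,x) = {p,r,v}.
Union: {p,q,r,s,t,u,v}.
After x: {p,q,r,s,t,u,v}.

{p,q,r,s,t,u,v}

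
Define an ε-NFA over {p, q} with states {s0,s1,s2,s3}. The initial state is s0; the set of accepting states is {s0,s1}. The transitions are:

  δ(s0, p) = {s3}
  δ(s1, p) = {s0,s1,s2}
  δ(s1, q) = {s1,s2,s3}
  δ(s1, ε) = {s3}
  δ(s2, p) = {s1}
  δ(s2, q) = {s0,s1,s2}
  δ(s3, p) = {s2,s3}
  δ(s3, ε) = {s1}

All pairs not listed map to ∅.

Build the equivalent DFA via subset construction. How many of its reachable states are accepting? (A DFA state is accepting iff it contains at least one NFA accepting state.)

Start state of the DFA: {s0} (ε-closure of the NFA start).
{s0} --p--> {s1,s3}  [new]
{s0} --q--> ∅  [new]
{s1,s3} --p--> {s0,s1,s2,s3}  [new]
{s1,s3} --q--> {s1,s2,s3}  [new]
∅ --p--> ∅  [seen]
∅ --q--> ∅  [seen]
{s0,s1,s2,s3} --p--> {s0,s1,s2,s3}  [seen]
{s0,s1,s2,s3} --q--> {s0,s1,s2,s3}  [seen]
{s1,s2,s3} --p--> {s0,s1,s2,s3}  [seen]
{s1,s2,s3} --q--> {s0,s1,s2,s3}  [seen]
Reachable DFA states: {s0}, {s1,s3}, ∅, {s0,s1,s2,s3}, {s1,s2,s3}.
Accepting DFA states (contain an NFA accepting state): {s0}, {s1,s3}, {s0,s1,s2,s3}, {s1,s2,s3}.

4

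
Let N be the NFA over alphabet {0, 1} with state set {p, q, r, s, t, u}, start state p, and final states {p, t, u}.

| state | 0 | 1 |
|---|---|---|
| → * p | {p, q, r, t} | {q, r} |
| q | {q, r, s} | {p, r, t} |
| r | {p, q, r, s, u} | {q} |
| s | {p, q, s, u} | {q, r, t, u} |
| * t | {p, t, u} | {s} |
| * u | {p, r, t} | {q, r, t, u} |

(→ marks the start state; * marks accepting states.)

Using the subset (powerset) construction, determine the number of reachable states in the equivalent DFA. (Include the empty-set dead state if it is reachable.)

Start state of the DFA: {p}.
{p} --0--> {p, q, r, t}  [new]
{p} --1--> {q, r}  [new]
{p, q, r, t} --0--> {p, q, r, s, t, u}  [new]
{p, q, r, t} --1--> {p, q, r, s, t}  [new]
{q, r} --0--> {p, q, r, s, u}  [new]
{q, r} --1--> {p, q, r, t}  [seen]
{p, q, r, s, t, u} --0--> {p, q, r, s, t, u}  [seen]
{p, q, r, s, t, u} --1--> {p, q, r, s, t, u}  [seen]
{p, q, r, s, t} --0--> {p, q, r, s, t, u}  [seen]
{p, q, r, s, t} --1--> {p, q, r, s, t, u}  [seen]
{p, q, r, s, u} --0--> {p, q, r, s, t, u}  [seen]
{p, q, r, s, u} --1--> {p, q, r, t, u}  [new]
{p, q, r, t, u} --0--> {p, q, r, s, t, u}  [seen]
{p, q, r, t, u} --1--> {p, q, r, s, t, u}  [seen]
Reachable DFA states: {p}, {p, q, r, t}, {q, r}, {p, q, r, s, t, u}, {p, q, r, s, t}, {p, q, r, s, u}, {p, q, r, t, u}.

7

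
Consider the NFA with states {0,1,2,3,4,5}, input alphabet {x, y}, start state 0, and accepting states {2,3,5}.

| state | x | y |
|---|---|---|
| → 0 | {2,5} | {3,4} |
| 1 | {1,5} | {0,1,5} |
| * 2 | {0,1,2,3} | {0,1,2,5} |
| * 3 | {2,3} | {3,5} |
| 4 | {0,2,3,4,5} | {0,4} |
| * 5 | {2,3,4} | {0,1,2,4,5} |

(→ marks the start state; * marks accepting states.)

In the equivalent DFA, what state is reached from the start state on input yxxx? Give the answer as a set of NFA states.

{0,1,2,3,4,5}

Start: {0}.
δ(0,y) = {3,4}.
Union: {3,4}.
After y: {3,4}.
δ(3,x) = {2,3}; δ(4,x) = {0,2,3,4,5}.
Union: {0,2,3,4,5}.
After x: {0,2,3,4,5}.
δ(0,x) = {2,5}; δ(2,x) = {0,1,2,3}; δ(3,x) = {2,3}; δ(4,x) = {0,2,3,4,5}; δ(5,x) = {2,3,4}.
Union: {0,1,2,3,4,5}.
After x: {0,1,2,3,4,5}.
δ(0,x) = {2,5}; δ(1,x) = {1,5}; δ(2,x) = {0,1,2,3}; δ(3,x) = {2,3}; δ(4,x) = {0,2,3,4,5}; δ(5,x) = {2,3,4}.
Union: {0,1,2,3,4,5}.
After x: {0,1,2,3,4,5}.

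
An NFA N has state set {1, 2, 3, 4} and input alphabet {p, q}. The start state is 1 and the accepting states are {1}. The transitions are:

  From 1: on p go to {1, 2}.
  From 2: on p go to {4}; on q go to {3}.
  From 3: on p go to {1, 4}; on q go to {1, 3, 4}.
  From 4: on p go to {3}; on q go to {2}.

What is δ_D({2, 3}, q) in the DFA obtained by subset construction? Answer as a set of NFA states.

δ(2,q) = {3}; δ(3,q) = {1, 3, 4}.
Union: {1, 3, 4}.

{1, 3, 4}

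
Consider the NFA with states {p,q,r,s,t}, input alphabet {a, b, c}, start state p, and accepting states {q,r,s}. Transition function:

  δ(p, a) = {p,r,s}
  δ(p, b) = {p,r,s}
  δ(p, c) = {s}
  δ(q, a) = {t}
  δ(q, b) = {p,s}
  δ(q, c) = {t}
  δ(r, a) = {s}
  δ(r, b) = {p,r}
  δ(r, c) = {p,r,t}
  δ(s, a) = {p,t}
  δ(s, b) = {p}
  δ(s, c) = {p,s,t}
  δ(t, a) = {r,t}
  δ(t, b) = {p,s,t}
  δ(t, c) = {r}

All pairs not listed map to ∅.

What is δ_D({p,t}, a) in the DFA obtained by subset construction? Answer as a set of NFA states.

{p,r,s,t}

δ(p,a) = {p,r,s}; δ(t,a) = {r,t}.
Union: {p,r,s,t}.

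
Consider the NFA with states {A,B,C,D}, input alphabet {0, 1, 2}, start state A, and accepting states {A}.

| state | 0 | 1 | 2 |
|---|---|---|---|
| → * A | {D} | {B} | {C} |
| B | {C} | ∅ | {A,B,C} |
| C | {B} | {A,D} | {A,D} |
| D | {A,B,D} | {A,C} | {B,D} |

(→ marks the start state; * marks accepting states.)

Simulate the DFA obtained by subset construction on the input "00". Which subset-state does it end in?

Start: {A}.
δ(A,0) = {D}.
Union: {D}.
After 0: {D}.
δ(D,0) = {A,B,D}.
Union: {A,B,D}.
After 0: {A,B,D}.

{A,B,D}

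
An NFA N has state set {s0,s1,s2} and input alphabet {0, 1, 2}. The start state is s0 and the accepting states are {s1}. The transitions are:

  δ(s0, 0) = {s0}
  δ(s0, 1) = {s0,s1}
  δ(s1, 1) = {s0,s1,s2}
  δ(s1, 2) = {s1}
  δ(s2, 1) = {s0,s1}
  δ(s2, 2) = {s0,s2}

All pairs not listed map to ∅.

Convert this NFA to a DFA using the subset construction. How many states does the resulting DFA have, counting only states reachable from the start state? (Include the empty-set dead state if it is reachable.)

5

Start state of the DFA: {s0}.
{s0} --0--> {s0}  [seen]
{s0} --1--> {s0,s1}  [new]
{s0} --2--> ∅  [new]
{s0,s1} --0--> {s0}  [seen]
{s0,s1} --1--> {s0,s1,s2}  [new]
{s0,s1} --2--> {s1}  [new]
∅ --0--> ∅  [seen]
∅ --1--> ∅  [seen]
∅ --2--> ∅  [seen]
{s0,s1,s2} --0--> {s0}  [seen]
{s0,s1,s2} --1--> {s0,s1,s2}  [seen]
{s0,s1,s2} --2--> {s0,s1,s2}  [seen]
{s1} --0--> ∅  [seen]
{s1} --1--> {s0,s1,s2}  [seen]
{s1} --2--> {s1}  [seen]
Reachable DFA states: {s0}, {s0,s1}, ∅, {s0,s1,s2}, {s1}.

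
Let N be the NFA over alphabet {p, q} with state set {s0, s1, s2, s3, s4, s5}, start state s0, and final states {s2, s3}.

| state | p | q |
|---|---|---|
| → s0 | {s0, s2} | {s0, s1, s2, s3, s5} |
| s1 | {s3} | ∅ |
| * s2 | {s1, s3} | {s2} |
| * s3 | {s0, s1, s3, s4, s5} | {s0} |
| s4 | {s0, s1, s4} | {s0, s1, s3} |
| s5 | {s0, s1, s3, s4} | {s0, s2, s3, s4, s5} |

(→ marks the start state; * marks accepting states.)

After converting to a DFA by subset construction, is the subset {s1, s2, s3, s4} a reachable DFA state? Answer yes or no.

no

Start state of the DFA: {s0}.
{s0} --p--> {s0, s2}  [new]
{s0} --q--> {s0, s1, s2, s3, s5}  [new]
{s0, s2} --p--> {s0, s1, s2, s3}  [new]
{s0, s2} --q--> {s0, s1, s2, s3, s5}  [seen]
{s0, s1, s2, s3, s5} --p--> {s0, s1, s2, s3, s4, s5}  [new]
{s0, s1, s2, s3, s5} --q--> {s0, s1, s2, s3, s4, s5}  [seen]
{s0, s1, s2, s3} --p--> {s0, s1, s2, s3, s4, s5}  [seen]
{s0, s1, s2, s3} --q--> {s0, s1, s2, s3, s5}  [seen]
{s0, s1, s2, s3, s4, s5} --p--> {s0, s1, s2, s3, s4, s5}  [seen]
{s0, s1, s2, s3, s4, s5} --q--> {s0, s1, s2, s3, s4, s5}  [seen]
Reachable DFA states: {s0}, {s0, s2}, {s0, s1, s2, s3, s5}, {s0, s1, s2, s3}, {s0, s1, s2, s3, s4, s5}.
{s1, s2, s3, s4} is not among them.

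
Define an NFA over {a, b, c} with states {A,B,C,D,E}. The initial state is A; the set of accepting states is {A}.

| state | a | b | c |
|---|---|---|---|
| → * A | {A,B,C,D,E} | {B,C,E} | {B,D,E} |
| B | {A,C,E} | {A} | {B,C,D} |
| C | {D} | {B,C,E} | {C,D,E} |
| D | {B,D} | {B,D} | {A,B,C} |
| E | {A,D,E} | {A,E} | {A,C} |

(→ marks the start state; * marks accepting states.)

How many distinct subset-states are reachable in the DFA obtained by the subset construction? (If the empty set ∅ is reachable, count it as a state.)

8

Start state of the DFA: {A}.
{A} --a--> {A,B,C,D,E}  [new]
{A} --b--> {B,C,E}  [new]
{A} --c--> {B,D,E}  [new]
{A,B,C,D,E} --a--> {A,B,C,D,E}  [seen]
{A,B,C,D,E} --b--> {A,B,C,D,E}  [seen]
{A,B,C,D,E} --c--> {A,B,C,D,E}  [seen]
{B,C,E} --a--> {A,C,D,E}  [new]
{B,C,E} --b--> {A,B,C,E}  [new]
{B,C,E} --c--> {A,B,C,D,E}  [seen]
{B,D,E} --a--> {A,B,C,D,E}  [seen]
{B,D,E} --b--> {A,B,D,E}  [new]
{B,D,E} --c--> {A,B,C,D}  [new]
{A,C,D,E} --a--> {A,B,C,D,E}  [seen]
{A,C,D,E} --b--> {A,B,C,D,E}  [seen]
{A,C,D,E} --c--> {A,B,C,D,E}  [seen]
{A,B,C,E} --a--> {A,B,C,D,E}  [seen]
{A,B,C,E} --b--> {A,B,C,E}  [seen]
{A,B,C,E} --c--> {A,B,C,D,E}  [seen]
{A,B,D,E} --a--> {A,B,C,D,E}  [seen]
{A,B,D,E} --b--> {A,B,C,D,E}  [seen]
{A,B,D,E} --c--> {A,B,C,D,E}  [seen]
{A,B,C,D} --a--> {A,B,C,D,E}  [seen]
{A,B,C,D} --b--> {A,B,C,D,E}  [seen]
{A,B,C,D} --c--> {A,B,C,D,E}  [seen]
Reachable DFA states: {A}, {A,B,C,D,E}, {B,C,E}, {B,D,E}, {A,C,D,E}, {A,B,C,E}, {A,B,D,E}, {A,B,C,D}.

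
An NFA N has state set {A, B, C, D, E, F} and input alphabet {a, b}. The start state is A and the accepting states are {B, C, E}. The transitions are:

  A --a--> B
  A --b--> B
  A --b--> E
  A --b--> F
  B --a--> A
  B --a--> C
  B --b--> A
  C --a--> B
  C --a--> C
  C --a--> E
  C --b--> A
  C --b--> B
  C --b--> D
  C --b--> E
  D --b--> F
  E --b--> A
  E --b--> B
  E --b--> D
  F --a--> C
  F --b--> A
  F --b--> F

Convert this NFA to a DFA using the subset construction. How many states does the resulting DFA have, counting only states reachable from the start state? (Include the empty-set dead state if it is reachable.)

Start state of the DFA: {A}.
{A} --a--> {B}  [new]
{A} --b--> {B, E, F}  [new]
{B} --a--> {A, C}  [new]
{B} --b--> {A}  [seen]
{B, E, F} --a--> {A, C}  [seen]
{B, E, F} --b--> {A, B, D, F}  [new]
{A, C} --a--> {B, C, E}  [new]
{A, C} --b--> {A, B, D, E, F}  [new]
{A, B, D, F} --a--> {A, B, C}  [new]
{A, B, D, F} --b--> {A, B, E, F}  [new]
{B, C, E} --a--> {A, B, C, E}  [new]
{B, C, E} --b--> {A, B, D, E}  [new]
{A, B, D, E, F} --a--> {A, B, C}  [seen]
{A, B, D, E, F} --b--> {A, B, D, E, F}  [seen]
{A, B, C} --a--> {A, B, C, E}  [seen]
{A, B, C} --b--> {A, B, D, E, F}  [seen]
{A, B, E, F} --a--> {A, B, C}  [seen]
{A, B, E, F} --b--> {A, B, D, E, F}  [seen]
{A, B, C, E} --a--> {A, B, C, E}  [seen]
{A, B, C, E} --b--> {A, B, D, E, F}  [seen]
{A, B, D, E} --a--> {A, B, C}  [seen]
{A, B, D, E} --b--> {A, B, D, E, F}  [seen]
Reachable DFA states: {A}, {B}, {B, E, F}, {A, C}, {A, B, D, F}, {B, C, E}, {A, B, D, E, F}, {A, B, C}, {A, B, E, F}, {A, B, C, E}, {A, B, D, E}.

11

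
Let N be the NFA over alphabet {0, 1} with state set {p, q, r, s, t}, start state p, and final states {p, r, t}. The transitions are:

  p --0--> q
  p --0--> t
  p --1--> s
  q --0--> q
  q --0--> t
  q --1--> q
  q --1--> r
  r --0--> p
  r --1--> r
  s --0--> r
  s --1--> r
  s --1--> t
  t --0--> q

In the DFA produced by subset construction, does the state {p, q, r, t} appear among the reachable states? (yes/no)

yes

Start state of the DFA: {p}.
{p} --0--> {q, t}  [new]
{p} --1--> {s}  [new]
{q, t} --0--> {q, t}  [seen]
{q, t} --1--> {q, r}  [new]
{s} --0--> {r}  [new]
{s} --1--> {r, t}  [new]
{q, r} --0--> {p, q, t}  [new]
{q, r} --1--> {q, r}  [seen]
{r} --0--> {p}  [seen]
{r} --1--> {r}  [seen]
{r, t} --0--> {p, q}  [new]
{r, t} --1--> {r}  [seen]
{p, q, t} --0--> {q, t}  [seen]
{p, q, t} --1--> {q, r, s}  [new]
{p, q} --0--> {q, t}  [seen]
{p, q} --1--> {q, r, s}  [seen]
{q, r, s} --0--> {p, q, r, t}  [new]
{q, r, s} --1--> {q, r, t}  [new]
{p, q, r, t} --0--> {p, q, t}  [seen]
{p, q, r, t} --1--> {q, r, s}  [seen]
{q, r, t} --0--> {p, q, t}  [seen]
{q, r, t} --1--> {q, r}  [seen]
Reachable DFA states: {p}, {q, t}, {s}, {q, r}, {r}, {r, t}, {p, q, t}, {p, q}, {q, r, s}, {p, q, r, t}, {q, r, t}.
{p, q, r, t} is among them.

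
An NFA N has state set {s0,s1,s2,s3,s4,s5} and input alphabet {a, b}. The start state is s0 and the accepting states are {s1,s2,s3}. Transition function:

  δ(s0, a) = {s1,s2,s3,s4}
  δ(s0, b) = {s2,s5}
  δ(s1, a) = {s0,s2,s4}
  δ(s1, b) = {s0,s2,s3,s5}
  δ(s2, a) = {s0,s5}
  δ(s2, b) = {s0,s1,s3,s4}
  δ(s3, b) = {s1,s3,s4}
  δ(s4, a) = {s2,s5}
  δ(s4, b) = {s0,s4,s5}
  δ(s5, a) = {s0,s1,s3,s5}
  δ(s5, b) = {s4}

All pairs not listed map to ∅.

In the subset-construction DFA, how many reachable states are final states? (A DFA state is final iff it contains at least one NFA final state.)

6

Start state of the DFA: {s0}.
{s0} --a--> {s1,s2,s3,s4}  [new]
{s0} --b--> {s2,s5}  [new]
{s1,s2,s3,s4} --a--> {s0,s2,s4,s5}  [new]
{s1,s2,s3,s4} --b--> {s0,s1,s2,s3,s4,s5}  [new]
{s2,s5} --a--> {s0,s1,s3,s5}  [new]
{s2,s5} --b--> {s0,s1,s3,s4}  [new]
{s0,s2,s4,s5} --a--> {s0,s1,s2,s3,s4,s5}  [seen]
{s0,s2,s4,s5} --b--> {s0,s1,s2,s3,s4,s5}  [seen]
{s0,s1,s2,s3,s4,s5} --a--> {s0,s1,s2,s3,s4,s5}  [seen]
{s0,s1,s2,s3,s4,s5} --b--> {s0,s1,s2,s3,s4,s5}  [seen]
{s0,s1,s3,s5} --a--> {s0,s1,s2,s3,s4,s5}  [seen]
{s0,s1,s3,s5} --b--> {s0,s1,s2,s3,s4,s5}  [seen]
{s0,s1,s3,s4} --a--> {s0,s1,s2,s3,s4,s5}  [seen]
{s0,s1,s3,s4} --b--> {s0,s1,s2,s3,s4,s5}  [seen]
Reachable DFA states: {s0}, {s1,s2,s3,s4}, {s2,s5}, {s0,s2,s4,s5}, {s0,s1,s2,s3,s4,s5}, {s0,s1,s3,s5}, {s0,s1,s3,s4}.
Accepting DFA states (contain an NFA accepting state): {s1,s2,s3,s4}, {s2,s5}, {s0,s2,s4,s5}, {s0,s1,s2,s3,s4,s5}, {s0,s1,s3,s5}, {s0,s1,s3,s4}.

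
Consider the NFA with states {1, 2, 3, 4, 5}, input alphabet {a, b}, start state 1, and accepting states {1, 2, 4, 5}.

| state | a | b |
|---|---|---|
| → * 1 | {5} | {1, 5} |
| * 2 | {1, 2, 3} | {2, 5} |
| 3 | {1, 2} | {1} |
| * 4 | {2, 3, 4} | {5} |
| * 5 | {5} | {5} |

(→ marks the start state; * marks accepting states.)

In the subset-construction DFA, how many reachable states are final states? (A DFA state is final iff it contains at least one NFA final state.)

Start state of the DFA: {1}.
{1} --a--> {5}  [new]
{1} --b--> {1, 5}  [new]
{5} --a--> {5}  [seen]
{5} --b--> {5}  [seen]
{1, 5} --a--> {5}  [seen]
{1, 5} --b--> {1, 5}  [seen]
Reachable DFA states: {1}, {5}, {1, 5}.
Accepting DFA states (contain an NFA accepting state): {1}, {5}, {1, 5}.

3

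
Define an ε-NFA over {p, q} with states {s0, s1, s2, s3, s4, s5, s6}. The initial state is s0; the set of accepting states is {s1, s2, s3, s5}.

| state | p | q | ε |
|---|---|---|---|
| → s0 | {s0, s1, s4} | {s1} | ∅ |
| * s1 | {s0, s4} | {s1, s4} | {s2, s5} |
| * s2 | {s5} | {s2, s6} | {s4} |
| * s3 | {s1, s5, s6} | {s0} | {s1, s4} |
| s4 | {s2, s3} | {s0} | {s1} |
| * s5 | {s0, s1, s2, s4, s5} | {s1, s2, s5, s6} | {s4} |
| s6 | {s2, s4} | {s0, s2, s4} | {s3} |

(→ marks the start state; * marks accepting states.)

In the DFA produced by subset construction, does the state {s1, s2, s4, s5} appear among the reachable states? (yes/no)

yes

Start state of the DFA: {s0} (ε-closure of the NFA start).
{s0} --p--> {s0, s1, s2, s4, s5}  [new]
{s0} --q--> {s1, s2, s4, s5}  [new]
{s0, s1, s2, s4, s5} --p--> {s0, s1, s2, s3, s4, s5}  [new]
{s0, s1, s2, s4, s5} --q--> {s0, s1, s2, s3, s4, s5, s6}  [new]
{s1, s2, s4, s5} --p--> {s0, s1, s2, s3, s4, s5}  [seen]
{s1, s2, s4, s5} --q--> {s0, s1, s2, s3, s4, s5, s6}  [seen]
{s0, s1, s2, s3, s4, s5} --p--> {s0, s1, s2, s3, s4, s5, s6}  [seen]
{s0, s1, s2, s3, s4, s5} --q--> {s0, s1, s2, s3, s4, s5, s6}  [seen]
{s0, s1, s2, s3, s4, s5, s6} --p--> {s0, s1, s2, s3, s4, s5, s6}  [seen]
{s0, s1, s2, s3, s4, s5, s6} --q--> {s0, s1, s2, s3, s4, s5, s6}  [seen]
Reachable DFA states: {s0}, {s0, s1, s2, s4, s5}, {s1, s2, s4, s5}, {s0, s1, s2, s3, s4, s5}, {s0, s1, s2, s3, s4, s5, s6}.
{s1, s2, s4, s5} is among them.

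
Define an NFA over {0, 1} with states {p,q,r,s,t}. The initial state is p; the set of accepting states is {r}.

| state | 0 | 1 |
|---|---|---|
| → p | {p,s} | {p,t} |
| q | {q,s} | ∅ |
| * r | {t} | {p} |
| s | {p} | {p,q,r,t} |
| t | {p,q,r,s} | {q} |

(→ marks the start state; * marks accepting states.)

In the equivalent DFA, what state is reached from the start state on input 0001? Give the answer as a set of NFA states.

{p,q,r,t}

Start: {p}.
δ(p,0) = {p,s}.
Union: {p,s}.
After 0: {p,s}.
δ(p,0) = {p,s}; δ(s,0) = {p}.
Union: {p,s}.
After 0: {p,s}.
δ(p,0) = {p,s}; δ(s,0) = {p}.
Union: {p,s}.
After 0: {p,s}.
δ(p,1) = {p,t}; δ(s,1) = {p,q,r,t}.
Union: {p,q,r,t}.
After 1: {p,q,r,t}.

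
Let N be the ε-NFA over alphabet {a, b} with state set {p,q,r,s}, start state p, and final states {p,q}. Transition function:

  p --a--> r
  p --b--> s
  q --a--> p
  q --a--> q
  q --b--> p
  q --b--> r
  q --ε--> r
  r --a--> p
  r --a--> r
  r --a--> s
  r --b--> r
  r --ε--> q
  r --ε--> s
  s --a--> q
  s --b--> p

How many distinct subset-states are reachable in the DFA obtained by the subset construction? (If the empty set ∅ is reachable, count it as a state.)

Start state of the DFA: {p} (ε-closure of the NFA start).
{p} --a--> {q,r,s}  [new]
{p} --b--> {s}  [new]
{q,r,s} --a--> {p,q,r,s}  [new]
{q,r,s} --b--> {p,q,r,s}  [seen]
{s} --a--> {q,r,s}  [seen]
{s} --b--> {p}  [seen]
{p,q,r,s} --a--> {p,q,r,s}  [seen]
{p,q,r,s} --b--> {p,q,r,s}  [seen]
Reachable DFA states: {p}, {q,r,s}, {s}, {p,q,r,s}.

4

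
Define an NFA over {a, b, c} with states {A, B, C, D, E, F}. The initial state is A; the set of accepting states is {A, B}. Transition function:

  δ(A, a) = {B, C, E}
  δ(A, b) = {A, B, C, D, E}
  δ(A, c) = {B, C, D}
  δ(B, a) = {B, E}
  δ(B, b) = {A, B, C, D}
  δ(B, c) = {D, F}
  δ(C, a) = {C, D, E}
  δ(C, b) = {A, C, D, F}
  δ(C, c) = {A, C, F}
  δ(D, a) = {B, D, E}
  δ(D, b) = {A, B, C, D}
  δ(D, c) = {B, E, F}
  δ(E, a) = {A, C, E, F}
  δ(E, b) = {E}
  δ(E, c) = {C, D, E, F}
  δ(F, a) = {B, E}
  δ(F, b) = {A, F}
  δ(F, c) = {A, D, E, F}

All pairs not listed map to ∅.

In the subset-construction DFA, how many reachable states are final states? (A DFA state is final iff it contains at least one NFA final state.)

8

Start state of the DFA: {A}.
{A} --a--> {B, C, E}  [new]
{A} --b--> {A, B, C, D, E}  [new]
{A} --c--> {B, C, D}  [new]
{B, C, E} --a--> {A, B, C, D, E, F}  [new]
{B, C, E} --b--> {A, B, C, D, E, F}  [seen]
{B, C, E} --c--> {A, C, D, E, F}  [new]
{A, B, C, D, E} --a--> {A, B, C, D, E, F}  [seen]
{A, B, C, D, E} --b--> {A, B, C, D, E, F}  [seen]
{A, B, C, D, E} --c--> {A, B, C, D, E, F}  [seen]
{B, C, D} --a--> {B, C, D, E}  [new]
{B, C, D} --b--> {A, B, C, D, F}  [new]
{B, C, D} --c--> {A, B, C, D, E, F}  [seen]
{A, B, C, D, E, F} --a--> {A, B, C, D, E, F}  [seen]
{A, B, C, D, E, F} --b--> {A, B, C, D, E, F}  [seen]
{A, B, C, D, E, F} --c--> {A, B, C, D, E, F}  [seen]
{A, C, D, E, F} --a--> {A, B, C, D, E, F}  [seen]
{A, C, D, E, F} --b--> {A, B, C, D, E, F}  [seen]
{A, C, D, E, F} --c--> {A, B, C, D, E, F}  [seen]
{B, C, D, E} --a--> {A, B, C, D, E, F}  [seen]
{B, C, D, E} --b--> {A, B, C, D, E, F}  [seen]
{B, C, D, E} --c--> {A, B, C, D, E, F}  [seen]
{A, B, C, D, F} --a--> {B, C, D, E}  [seen]
{A, B, C, D, F} --b--> {A, B, C, D, E, F}  [seen]
{A, B, C, D, F} --c--> {A, B, C, D, E, F}  [seen]
Reachable DFA states: {A}, {B, C, E}, {A, B, C, D, E}, {B, C, D}, {A, B, C, D, E, F}, {A, C, D, E, F}, {B, C, D, E}, {A, B, C, D, F}.
Accepting DFA states (contain an NFA accepting state): {A}, {B, C, E}, {A, B, C, D, E}, {B, C, D}, {A, B, C, D, E, F}, {A, C, D, E, F}, {B, C, D, E}, {A, B, C, D, F}.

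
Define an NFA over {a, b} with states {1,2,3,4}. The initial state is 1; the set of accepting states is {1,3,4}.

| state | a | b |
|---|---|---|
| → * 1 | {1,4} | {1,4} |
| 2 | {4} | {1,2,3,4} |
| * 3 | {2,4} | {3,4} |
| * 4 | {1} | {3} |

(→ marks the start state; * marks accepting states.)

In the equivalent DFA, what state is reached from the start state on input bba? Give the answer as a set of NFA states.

Start: {1}.
δ(1,b) = {1,4}.
Union: {1,4}.
After b: {1,4}.
δ(1,b) = {1,4}; δ(4,b) = {3}.
Union: {1,3,4}.
After b: {1,3,4}.
δ(1,a) = {1,4}; δ(3,a) = {2,4}; δ(4,a) = {1}.
Union: {1,2,4}.
After a: {1,2,4}.

{1,2,4}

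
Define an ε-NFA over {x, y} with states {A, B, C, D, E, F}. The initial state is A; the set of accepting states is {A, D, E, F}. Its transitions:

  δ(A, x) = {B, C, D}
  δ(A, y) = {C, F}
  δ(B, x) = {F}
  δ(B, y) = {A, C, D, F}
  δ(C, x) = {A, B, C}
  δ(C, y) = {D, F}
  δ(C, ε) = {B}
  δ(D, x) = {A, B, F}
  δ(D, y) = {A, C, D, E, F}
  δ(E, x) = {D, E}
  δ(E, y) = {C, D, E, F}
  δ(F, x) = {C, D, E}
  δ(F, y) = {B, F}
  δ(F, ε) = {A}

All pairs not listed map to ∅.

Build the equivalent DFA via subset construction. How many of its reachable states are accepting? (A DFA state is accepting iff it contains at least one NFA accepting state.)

Start state of the DFA: {A} (ε-closure of the NFA start).
{A} --x--> {B, C, D}  [new]
{A} --y--> {A, B, C, F}  [new]
{B, C, D} --x--> {A, B, C, F}  [seen]
{B, C, D} --y--> {A, B, C, D, E, F}  [new]
{A, B, C, F} --x--> {A, B, C, D, E, F}  [seen]
{A, B, C, F} --y--> {A, B, C, D, F}  [new]
{A, B, C, D, E, F} --x--> {A, B, C, D, E, F}  [seen]
{A, B, C, D, E, F} --y--> {A, B, C, D, E, F}  [seen]
{A, B, C, D, F} --x--> {A, B, C, D, E, F}  [seen]
{A, B, C, D, F} --y--> {A, B, C, D, E, F}  [seen]
Reachable DFA states: {A}, {B, C, D}, {A, B, C, F}, {A, B, C, D, E, F}, {A, B, C, D, F}.
Accepting DFA states (contain an NFA accepting state): {A}, {B, C, D}, {A, B, C, F}, {A, B, C, D, E, F}, {A, B, C, D, F}.

5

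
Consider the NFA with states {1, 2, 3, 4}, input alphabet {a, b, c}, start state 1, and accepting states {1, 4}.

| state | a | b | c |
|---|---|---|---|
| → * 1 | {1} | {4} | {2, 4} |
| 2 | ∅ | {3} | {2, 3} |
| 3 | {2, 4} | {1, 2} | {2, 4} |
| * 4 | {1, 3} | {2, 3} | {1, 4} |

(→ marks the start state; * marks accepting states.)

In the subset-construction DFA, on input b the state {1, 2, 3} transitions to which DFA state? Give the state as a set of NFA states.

{1, 2, 3, 4}

δ(1,b) = {4}; δ(2,b) = {3}; δ(3,b) = {1, 2}.
Union: {1, 2, 3, 4}.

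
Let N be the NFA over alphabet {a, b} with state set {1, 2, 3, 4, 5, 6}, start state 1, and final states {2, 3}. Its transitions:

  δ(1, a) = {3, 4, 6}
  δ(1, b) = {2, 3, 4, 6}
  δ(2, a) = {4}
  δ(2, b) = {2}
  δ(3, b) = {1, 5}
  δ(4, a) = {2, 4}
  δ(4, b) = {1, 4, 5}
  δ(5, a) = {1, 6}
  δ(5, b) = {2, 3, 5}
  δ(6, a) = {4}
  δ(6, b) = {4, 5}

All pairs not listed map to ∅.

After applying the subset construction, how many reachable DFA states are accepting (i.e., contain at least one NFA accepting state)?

6

Start state of the DFA: {1}.
{1} --a--> {3, 4, 6}  [new]
{1} --b--> {2, 3, 4, 6}  [new]
{3, 4, 6} --a--> {2, 4}  [new]
{3, 4, 6} --b--> {1, 4, 5}  [new]
{2, 3, 4, 6} --a--> {2, 4}  [seen]
{2, 3, 4, 6} --b--> {1, 2, 4, 5}  [new]
{2, 4} --a--> {2, 4}  [seen]
{2, 4} --b--> {1, 2, 4, 5}  [seen]
{1, 4, 5} --a--> {1, 2, 3, 4, 6}  [new]
{1, 4, 5} --b--> {1, 2, 3, 4, 5, 6}  [new]
{1, 2, 4, 5} --a--> {1, 2, 3, 4, 6}  [seen]
{1, 2, 4, 5} --b--> {1, 2, 3, 4, 5, 6}  [seen]
{1, 2, 3, 4, 6} --a--> {2, 3, 4, 6}  [seen]
{1, 2, 3, 4, 6} --b--> {1, 2, 3, 4, 5, 6}  [seen]
{1, 2, 3, 4, 5, 6} --a--> {1, 2, 3, 4, 6}  [seen]
{1, 2, 3, 4, 5, 6} --b--> {1, 2, 3, 4, 5, 6}  [seen]
Reachable DFA states: {1}, {3, 4, 6}, {2, 3, 4, 6}, {2, 4}, {1, 4, 5}, {1, 2, 4, 5}, {1, 2, 3, 4, 6}, {1, 2, 3, 4, 5, 6}.
Accepting DFA states (contain an NFA accepting state): {3, 4, 6}, {2, 3, 4, 6}, {2, 4}, {1, 2, 4, 5}, {1, 2, 3, 4, 6}, {1, 2, 3, 4, 5, 6}.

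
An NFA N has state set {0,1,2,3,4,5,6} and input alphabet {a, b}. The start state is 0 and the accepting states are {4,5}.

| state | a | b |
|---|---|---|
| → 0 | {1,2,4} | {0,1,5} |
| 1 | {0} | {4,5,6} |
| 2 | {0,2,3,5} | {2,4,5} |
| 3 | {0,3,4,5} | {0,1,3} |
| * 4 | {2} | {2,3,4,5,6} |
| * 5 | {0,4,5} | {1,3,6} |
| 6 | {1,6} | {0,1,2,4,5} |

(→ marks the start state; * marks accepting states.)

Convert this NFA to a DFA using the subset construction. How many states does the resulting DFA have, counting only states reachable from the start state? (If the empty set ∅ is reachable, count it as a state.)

9

Start state of the DFA: {0}.
{0} --a--> {1,2,4}  [new]
{0} --b--> {0,1,5}  [new]
{1,2,4} --a--> {0,2,3,5}  [new]
{1,2,4} --b--> {2,3,4,5,6}  [new]
{0,1,5} --a--> {0,1,2,4,5}  [new]
{0,1,5} --b--> {0,1,3,4,5,6}  [new]
{0,2,3,5} --a--> {0,1,2,3,4,5}  [new]
{0,2,3,5} --b--> {0,1,2,3,4,5,6}  [new]
{2,3,4,5,6} --a--> {0,1,2,3,4,5,6}  [seen]
{2,3,4,5,6} --b--> {0,1,2,3,4,5,6}  [seen]
{0,1,2,4,5} --a--> {0,1,2,3,4,5}  [seen]
{0,1,2,4,5} --b--> {0,1,2,3,4,5,6}  [seen]
{0,1,3,4,5,6} --a--> {0,1,2,3,4,5,6}  [seen]
{0,1,3,4,5,6} --b--> {0,1,2,3,4,5,6}  [seen]
{0,1,2,3,4,5} --a--> {0,1,2,3,4,5}  [seen]
{0,1,2,3,4,5} --b--> {0,1,2,3,4,5,6}  [seen]
{0,1,2,3,4,5,6} --a--> {0,1,2,3,4,5,6}  [seen]
{0,1,2,3,4,5,6} --b--> {0,1,2,3,4,5,6}  [seen]
Reachable DFA states: {0}, {1,2,4}, {0,1,5}, {0,2,3,5}, {2,3,4,5,6}, {0,1,2,4,5}, {0,1,3,4,5,6}, {0,1,2,3,4,5}, {0,1,2,3,4,5,6}.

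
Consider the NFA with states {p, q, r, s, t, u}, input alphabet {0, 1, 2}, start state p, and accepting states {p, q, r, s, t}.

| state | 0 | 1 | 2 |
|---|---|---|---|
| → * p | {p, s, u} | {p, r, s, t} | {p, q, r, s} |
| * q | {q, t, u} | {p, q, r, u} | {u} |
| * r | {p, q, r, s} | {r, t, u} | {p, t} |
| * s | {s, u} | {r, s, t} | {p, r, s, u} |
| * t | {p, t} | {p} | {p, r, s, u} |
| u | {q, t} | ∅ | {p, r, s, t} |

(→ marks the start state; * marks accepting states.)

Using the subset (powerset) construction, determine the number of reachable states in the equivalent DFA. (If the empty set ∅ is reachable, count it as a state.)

7

Start state of the DFA: {p}.
{p} --0--> {p, s, u}  [new]
{p} --1--> {p, r, s, t}  [new]
{p} --2--> {p, q, r, s}  [new]
{p, s, u} --0--> {p, q, s, t, u}  [new]
{p, s, u} --1--> {p, r, s, t}  [seen]
{p, s, u} --2--> {p, q, r, s, t, u}  [new]
{p, r, s, t} --0--> {p, q, r, s, t, u}  [seen]
{p, r, s, t} --1--> {p, r, s, t, u}  [new]
{p, r, s, t} --2--> {p, q, r, s, t, u}  [seen]
{p, q, r, s} --0--> {p, q, r, s, t, u}  [seen]
{p, q, r, s} --1--> {p, q, r, s, t, u}  [seen]
{p, q, r, s} --2--> {p, q, r, s, t, u}  [seen]
{p, q, s, t, u} --0--> {p, q, s, t, u}  [seen]
{p, q, s, t, u} --1--> {p, q, r, s, t, u}  [seen]
{p, q, s, t, u} --2--> {p, q, r, s, t, u}  [seen]
{p, q, r, s, t, u} --0--> {p, q, r, s, t, u}  [seen]
{p, q, r, s, t, u} --1--> {p, q, r, s, t, u}  [seen]
{p, q, r, s, t, u} --2--> {p, q, r, s, t, u}  [seen]
{p, r, s, t, u} --0--> {p, q, r, s, t, u}  [seen]
{p, r, s, t, u} --1--> {p, r, s, t, u}  [seen]
{p, r, s, t, u} --2--> {p, q, r, s, t, u}  [seen]
Reachable DFA states: {p}, {p, s, u}, {p, r, s, t}, {p, q, r, s}, {p, q, s, t, u}, {p, q, r, s, t, u}, {p, r, s, t, u}.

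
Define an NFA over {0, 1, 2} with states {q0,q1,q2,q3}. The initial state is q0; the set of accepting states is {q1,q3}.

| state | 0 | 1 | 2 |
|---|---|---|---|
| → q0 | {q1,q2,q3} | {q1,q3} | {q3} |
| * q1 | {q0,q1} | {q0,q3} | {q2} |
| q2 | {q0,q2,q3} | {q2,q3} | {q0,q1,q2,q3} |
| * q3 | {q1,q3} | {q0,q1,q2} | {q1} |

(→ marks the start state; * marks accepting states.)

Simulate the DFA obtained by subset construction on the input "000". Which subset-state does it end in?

Start: {q0}.
δ(q0,0) = {q1,q2,q3}.
Union: {q1,q2,q3}.
After 0: {q1,q2,q3}.
δ(q1,0) = {q0,q1}; δ(q2,0) = {q0,q2,q3}; δ(q3,0) = {q1,q3}.
Union: {q0,q1,q2,q3}.
After 0: {q0,q1,q2,q3}.
δ(q0,0) = {q1,q2,q3}; δ(q1,0) = {q0,q1}; δ(q2,0) = {q0,q2,q3}; δ(q3,0) = {q1,q3}.
Union: {q0,q1,q2,q3}.
After 0: {q0,q1,q2,q3}.

{q0,q1,q2,q3}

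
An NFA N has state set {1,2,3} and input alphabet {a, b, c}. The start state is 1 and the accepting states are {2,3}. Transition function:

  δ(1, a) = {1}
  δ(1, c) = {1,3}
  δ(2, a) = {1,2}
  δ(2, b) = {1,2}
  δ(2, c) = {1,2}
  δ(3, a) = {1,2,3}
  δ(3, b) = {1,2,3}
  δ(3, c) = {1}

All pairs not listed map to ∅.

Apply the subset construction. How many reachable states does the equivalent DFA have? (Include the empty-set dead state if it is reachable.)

4

Start state of the DFA: {1}.
{1} --a--> {1}  [seen]
{1} --b--> ∅  [new]
{1} --c--> {1,3}  [new]
∅ --a--> ∅  [seen]
∅ --b--> ∅  [seen]
∅ --c--> ∅  [seen]
{1,3} --a--> {1,2,3}  [new]
{1,3} --b--> {1,2,3}  [seen]
{1,3} --c--> {1,3}  [seen]
{1,2,3} --a--> {1,2,3}  [seen]
{1,2,3} --b--> {1,2,3}  [seen]
{1,2,3} --c--> {1,2,3}  [seen]
Reachable DFA states: {1}, ∅, {1,3}, {1,2,3}.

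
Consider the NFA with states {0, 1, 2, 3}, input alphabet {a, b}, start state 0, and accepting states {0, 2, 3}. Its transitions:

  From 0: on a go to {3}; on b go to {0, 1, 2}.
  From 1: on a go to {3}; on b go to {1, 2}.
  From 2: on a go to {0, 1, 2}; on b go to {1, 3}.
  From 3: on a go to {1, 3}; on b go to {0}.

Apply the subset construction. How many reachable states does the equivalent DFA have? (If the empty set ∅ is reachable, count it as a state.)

5

Start state of the DFA: {0}.
{0} --a--> {3}  [new]
{0} --b--> {0, 1, 2}  [new]
{3} --a--> {1, 3}  [new]
{3} --b--> {0}  [seen]
{0, 1, 2} --a--> {0, 1, 2, 3}  [new]
{0, 1, 2} --b--> {0, 1, 2, 3}  [seen]
{1, 3} --a--> {1, 3}  [seen]
{1, 3} --b--> {0, 1, 2}  [seen]
{0, 1, 2, 3} --a--> {0, 1, 2, 3}  [seen]
{0, 1, 2, 3} --b--> {0, 1, 2, 3}  [seen]
Reachable DFA states: {0}, {3}, {0, 1, 2}, {1, 3}, {0, 1, 2, 3}.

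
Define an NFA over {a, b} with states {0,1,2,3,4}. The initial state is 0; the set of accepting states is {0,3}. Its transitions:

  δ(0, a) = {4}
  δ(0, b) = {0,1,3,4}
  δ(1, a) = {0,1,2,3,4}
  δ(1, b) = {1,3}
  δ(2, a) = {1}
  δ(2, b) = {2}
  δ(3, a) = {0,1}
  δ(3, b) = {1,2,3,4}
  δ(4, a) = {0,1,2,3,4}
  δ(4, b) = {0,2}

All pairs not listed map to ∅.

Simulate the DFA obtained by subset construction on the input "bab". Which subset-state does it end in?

{0,1,2,3,4}

Start: {0}.
δ(0,b) = {0,1,3,4}.
Union: {0,1,3,4}.
After b: {0,1,3,4}.
δ(0,a) = {4}; δ(1,a) = {0,1,2,3,4}; δ(3,a) = {0,1}; δ(4,a) = {0,1,2,3,4}.
Union: {0,1,2,3,4}.
After a: {0,1,2,3,4}.
δ(0,b) = {0,1,3,4}; δ(1,b) = {1,3}; δ(2,b) = {2}; δ(3,b) = {1,2,3,4}; δ(4,b) = {0,2}.
Union: {0,1,2,3,4}.
After b: {0,1,2,3,4}.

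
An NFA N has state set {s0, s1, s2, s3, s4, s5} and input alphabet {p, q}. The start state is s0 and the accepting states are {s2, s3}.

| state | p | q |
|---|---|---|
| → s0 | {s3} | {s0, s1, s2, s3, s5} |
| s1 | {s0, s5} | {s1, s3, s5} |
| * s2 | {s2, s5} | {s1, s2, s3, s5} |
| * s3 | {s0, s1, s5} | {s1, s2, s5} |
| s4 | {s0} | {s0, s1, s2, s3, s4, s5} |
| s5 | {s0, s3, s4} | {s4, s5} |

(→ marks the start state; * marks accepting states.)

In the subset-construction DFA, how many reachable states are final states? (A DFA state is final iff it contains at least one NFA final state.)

8

Start state of the DFA: {s0}.
{s0} --p--> {s3}  [new]
{s0} --q--> {s0, s1, s2, s3, s5}  [new]
{s3} --p--> {s0, s1, s5}  [new]
{s3} --q--> {s1, s2, s5}  [new]
{s0, s1, s2, s3, s5} --p--> {s0, s1, s2, s3, s4, s5}  [new]
{s0, s1, s2, s3, s5} --q--> {s0, s1, s2, s3, s4, s5}  [seen]
{s0, s1, s5} --p--> {s0, s3, s4, s5}  [new]
{s0, s1, s5} --q--> {s0, s1, s2, s3, s4, s5}  [seen]
{s1, s2, s5} --p--> {s0, s2, s3, s4, s5}  [new]
{s1, s2, s5} --q--> {s1, s2, s3, s4, s5}  [new]
{s0, s1, s2, s3, s4, s5} --p--> {s0, s1, s2, s3, s4, s5}  [seen]
{s0, s1, s2, s3, s4, s5} --q--> {s0, s1, s2, s3, s4, s5}  [seen]
{s0, s3, s4, s5} --p--> {s0, s1, s3, s4, s5}  [new]
{s0, s3, s4, s5} --q--> {s0, s1, s2, s3, s4, s5}  [seen]
{s0, s2, s3, s4, s5} --p--> {s0, s1, s2, s3, s4, s5}  [seen]
{s0, s2, s3, s4, s5} --q--> {s0, s1, s2, s3, s4, s5}  [seen]
{s1, s2, s3, s4, s5} --p--> {s0, s1, s2, s3, s4, s5}  [seen]
{s1, s2, s3, s4, s5} --q--> {s0, s1, s2, s3, s4, s5}  [seen]
{s0, s1, s3, s4, s5} --p--> {s0, s1, s3, s4, s5}  [seen]
{s0, s1, s3, s4, s5} --q--> {s0, s1, s2, s3, s4, s5}  [seen]
Reachable DFA states: {s0}, {s3}, {s0, s1, s2, s3, s5}, {s0, s1, s5}, {s1, s2, s5}, {s0, s1, s2, s3, s4, s5}, {s0, s3, s4, s5}, {s0, s2, s3, s4, s5}, {s1, s2, s3, s4, s5}, {s0, s1, s3, s4, s5}.
Accepting DFA states (contain an NFA accepting state): {s3}, {s0, s1, s2, s3, s5}, {s1, s2, s5}, {s0, s1, s2, s3, s4, s5}, {s0, s3, s4, s5}, {s0, s2, s3, s4, s5}, {s1, s2, s3, s4, s5}, {s0, s1, s3, s4, s5}.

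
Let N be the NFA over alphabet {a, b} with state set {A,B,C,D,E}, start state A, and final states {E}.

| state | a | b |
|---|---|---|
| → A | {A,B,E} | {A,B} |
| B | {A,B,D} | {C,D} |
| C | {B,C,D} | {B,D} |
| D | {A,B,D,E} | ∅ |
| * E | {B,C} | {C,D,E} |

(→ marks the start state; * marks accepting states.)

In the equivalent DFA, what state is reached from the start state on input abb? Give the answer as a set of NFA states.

Start: {A}.
δ(A,a) = {A,B,E}.
Union: {A,B,E}.
After a: {A,B,E}.
δ(A,b) = {A,B}; δ(B,b) = {C,D}; δ(E,b) = {C,D,E}.
Union: {A,B,C,D,E}.
After b: {A,B,C,D,E}.
δ(A,b) = {A,B}; δ(B,b) = {C,D}; δ(C,b) = {B,D}; δ(D,b) = ∅; δ(E,b) = {C,D,E}.
Union: {A,B,C,D,E}.
After b: {A,B,C,D,E}.

{A,B,C,D,E}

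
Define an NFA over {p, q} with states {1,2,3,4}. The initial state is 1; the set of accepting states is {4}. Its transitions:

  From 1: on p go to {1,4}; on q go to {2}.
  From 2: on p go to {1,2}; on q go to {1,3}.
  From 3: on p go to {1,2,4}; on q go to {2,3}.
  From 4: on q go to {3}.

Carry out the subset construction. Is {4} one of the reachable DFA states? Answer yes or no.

no

Start state of the DFA: {1}.
{1} --p--> {1,4}  [new]
{1} --q--> {2}  [new]
{1,4} --p--> {1,4}  [seen]
{1,4} --q--> {2,3}  [new]
{2} --p--> {1,2}  [new]
{2} --q--> {1,3}  [new]
{2,3} --p--> {1,2,4}  [new]
{2,3} --q--> {1,2,3}  [new]
{1,2} --p--> {1,2,4}  [seen]
{1,2} --q--> {1,2,3}  [seen]
{1,3} --p--> {1,2,4}  [seen]
{1,3} --q--> {2,3}  [seen]
{1,2,4} --p--> {1,2,4}  [seen]
{1,2,4} --q--> {1,2,3}  [seen]
{1,2,3} --p--> {1,2,4}  [seen]
{1,2,3} --q--> {1,2,3}  [seen]
Reachable DFA states: {1}, {1,4}, {2}, {2,3}, {1,2}, {1,3}, {1,2,4}, {1,2,3}.
{4} is not among them.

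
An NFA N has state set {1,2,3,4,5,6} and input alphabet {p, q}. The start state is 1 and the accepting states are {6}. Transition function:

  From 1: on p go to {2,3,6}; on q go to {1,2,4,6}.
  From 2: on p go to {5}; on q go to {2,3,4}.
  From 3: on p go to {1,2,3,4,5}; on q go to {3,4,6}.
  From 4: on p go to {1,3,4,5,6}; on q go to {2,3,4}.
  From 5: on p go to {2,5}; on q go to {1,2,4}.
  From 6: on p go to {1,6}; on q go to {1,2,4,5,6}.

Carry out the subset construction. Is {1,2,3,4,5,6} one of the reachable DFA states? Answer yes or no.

yes

Start state of the DFA: {1}.
{1} --p--> {2,3,6}  [new]
{1} --q--> {1,2,4,6}  [new]
{2,3,6} --p--> {1,2,3,4,5,6}  [new]
{2,3,6} --q--> {1,2,3,4,5,6}  [seen]
{1,2,4,6} --p--> {1,2,3,4,5,6}  [seen]
{1,2,4,6} --q--> {1,2,3,4,5,6}  [seen]
{1,2,3,4,5,6} --p--> {1,2,3,4,5,6}  [seen]
{1,2,3,4,5,6} --q--> {1,2,3,4,5,6}  [seen]
Reachable DFA states: {1}, {2,3,6}, {1,2,4,6}, {1,2,3,4,5,6}.
{1,2,3,4,5,6} is among them.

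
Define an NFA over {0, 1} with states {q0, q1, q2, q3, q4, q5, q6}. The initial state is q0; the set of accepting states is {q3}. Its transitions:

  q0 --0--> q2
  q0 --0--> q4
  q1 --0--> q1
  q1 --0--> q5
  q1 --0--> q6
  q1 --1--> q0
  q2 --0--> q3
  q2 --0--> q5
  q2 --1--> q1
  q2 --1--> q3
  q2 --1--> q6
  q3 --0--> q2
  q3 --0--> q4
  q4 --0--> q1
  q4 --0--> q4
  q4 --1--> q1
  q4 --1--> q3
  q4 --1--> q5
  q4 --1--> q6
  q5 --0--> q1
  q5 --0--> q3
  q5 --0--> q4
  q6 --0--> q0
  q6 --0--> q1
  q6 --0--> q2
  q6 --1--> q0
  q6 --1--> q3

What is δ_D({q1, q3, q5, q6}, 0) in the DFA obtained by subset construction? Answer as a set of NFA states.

{q0, q1, q2, q3, q4, q5, q6}

δ(q1,0) = {q1, q5, q6}; δ(q3,0) = {q2, q4}; δ(q5,0) = {q1, q3, q4}; δ(q6,0) = {q0, q1, q2}.
Union: {q0, q1, q2, q3, q4, q5, q6}.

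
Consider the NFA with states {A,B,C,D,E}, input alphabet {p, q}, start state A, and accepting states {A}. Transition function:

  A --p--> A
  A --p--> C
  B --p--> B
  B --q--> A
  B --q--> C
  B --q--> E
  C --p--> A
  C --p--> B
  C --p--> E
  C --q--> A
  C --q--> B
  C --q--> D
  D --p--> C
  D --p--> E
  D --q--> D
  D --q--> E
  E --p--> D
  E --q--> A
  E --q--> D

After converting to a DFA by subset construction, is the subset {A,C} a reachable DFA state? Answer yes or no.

Start state of the DFA: {A}.
{A} --p--> {A,C}  [new]
{A} --q--> ∅  [new]
{A,C} --p--> {A,B,C,E}  [new]
{A,C} --q--> {A,B,D}  [new]
∅ --p--> ∅  [seen]
∅ --q--> ∅  [seen]
{A,B,C,E} --p--> {A,B,C,D,E}  [new]
{A,B,C,E} --q--> {A,B,C,D,E}  [seen]
{A,B,D} --p--> {A,B,C,E}  [seen]
{A,B,D} --q--> {A,C,D,E}  [new]
{A,B,C,D,E} --p--> {A,B,C,D,E}  [seen]
{A,B,C,D,E} --q--> {A,B,C,D,E}  [seen]
{A,C,D,E} --p--> {A,B,C,D,E}  [seen]
{A,C,D,E} --q--> {A,B,D,E}  [new]
{A,B,D,E} --p--> {A,B,C,D,E}  [seen]
{A,B,D,E} --q--> {A,C,D,E}  [seen]
Reachable DFA states: {A}, {A,C}, ∅, {A,B,C,E}, {A,B,D}, {A,B,C,D,E}, {A,C,D,E}, {A,B,D,E}.
{A,C} is among them.

yes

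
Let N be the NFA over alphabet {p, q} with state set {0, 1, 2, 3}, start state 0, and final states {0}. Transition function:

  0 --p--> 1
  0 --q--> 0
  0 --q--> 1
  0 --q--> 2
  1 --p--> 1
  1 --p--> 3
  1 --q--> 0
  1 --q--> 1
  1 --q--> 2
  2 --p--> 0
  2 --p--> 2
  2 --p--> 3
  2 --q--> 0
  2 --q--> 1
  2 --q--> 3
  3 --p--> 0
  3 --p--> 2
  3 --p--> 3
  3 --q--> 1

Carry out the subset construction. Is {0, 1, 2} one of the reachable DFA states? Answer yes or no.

yes

Start state of the DFA: {0}.
{0} --p--> {1}  [new]
{0} --q--> {0, 1, 2}  [new]
{1} --p--> {1, 3}  [new]
{1} --q--> {0, 1, 2}  [seen]
{0, 1, 2} --p--> {0, 1, 2, 3}  [new]
{0, 1, 2} --q--> {0, 1, 2, 3}  [seen]
{1, 3} --p--> {0, 1, 2, 3}  [seen]
{1, 3} --q--> {0, 1, 2}  [seen]
{0, 1, 2, 3} --p--> {0, 1, 2, 3}  [seen]
{0, 1, 2, 3} --q--> {0, 1, 2, 3}  [seen]
Reachable DFA states: {0}, {1}, {0, 1, 2}, {1, 3}, {0, 1, 2, 3}.
{0, 1, 2} is among them.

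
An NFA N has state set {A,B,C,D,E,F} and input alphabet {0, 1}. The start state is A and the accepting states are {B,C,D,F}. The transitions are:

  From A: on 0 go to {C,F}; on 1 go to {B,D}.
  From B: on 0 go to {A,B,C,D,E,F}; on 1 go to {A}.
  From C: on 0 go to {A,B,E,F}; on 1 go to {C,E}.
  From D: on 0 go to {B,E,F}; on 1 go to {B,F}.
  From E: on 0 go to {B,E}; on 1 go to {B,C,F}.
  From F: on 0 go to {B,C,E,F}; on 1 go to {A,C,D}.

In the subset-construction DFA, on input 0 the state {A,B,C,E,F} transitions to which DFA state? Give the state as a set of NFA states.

δ(A,0) = {C,F}; δ(B,0) = {A,B,C,D,E,F}; δ(C,0) = {A,B,E,F}; δ(E,0) = {B,E}; δ(F,0) = {B,C,E,F}.
Union: {A,B,C,D,E,F}.

{A,B,C,D,E,F}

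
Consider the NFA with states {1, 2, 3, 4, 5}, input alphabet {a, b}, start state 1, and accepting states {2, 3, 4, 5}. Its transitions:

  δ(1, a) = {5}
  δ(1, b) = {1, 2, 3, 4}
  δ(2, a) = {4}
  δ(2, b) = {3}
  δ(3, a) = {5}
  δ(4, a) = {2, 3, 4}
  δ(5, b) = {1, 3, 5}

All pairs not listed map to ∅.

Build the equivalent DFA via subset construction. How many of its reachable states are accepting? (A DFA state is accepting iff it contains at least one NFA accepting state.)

Start state of the DFA: {1}.
{1} --a--> {5}  [new]
{1} --b--> {1, 2, 3, 4}  [new]
{5} --a--> ∅  [new]
{5} --b--> {1, 3, 5}  [new]
{1, 2, 3, 4} --a--> {2, 3, 4, 5}  [new]
{1, 2, 3, 4} --b--> {1, 2, 3, 4}  [seen]
∅ --a--> ∅  [seen]
∅ --b--> ∅  [seen]
{1, 3, 5} --a--> {5}  [seen]
{1, 3, 5} --b--> {1, 2, 3, 4, 5}  [new]
{2, 3, 4, 5} --a--> {2, 3, 4, 5}  [seen]
{2, 3, 4, 5} --b--> {1, 3, 5}  [seen]
{1, 2, 3, 4, 5} --a--> {2, 3, 4, 5}  [seen]
{1, 2, 3, 4, 5} --b--> {1, 2, 3, 4, 5}  [seen]
Reachable DFA states: {1}, {5}, {1, 2, 3, 4}, ∅, {1, 3, 5}, {2, 3, 4, 5}, {1, 2, 3, 4, 5}.
Accepting DFA states (contain an NFA accepting state): {5}, {1, 2, 3, 4}, {1, 3, 5}, {2, 3, 4, 5}, {1, 2, 3, 4, 5}.

5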